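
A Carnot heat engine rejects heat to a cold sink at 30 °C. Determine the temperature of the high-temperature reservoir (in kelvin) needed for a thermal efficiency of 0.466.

T_H ≈ 568 K

T_C = 30 °C → 30 + 273.15 = 303.15 K.
From η = 1 − T_C/T_H, solving for T_H gives T_H = T_C/(1 − η) = 303.15/(1 − 0.466) = 568 K.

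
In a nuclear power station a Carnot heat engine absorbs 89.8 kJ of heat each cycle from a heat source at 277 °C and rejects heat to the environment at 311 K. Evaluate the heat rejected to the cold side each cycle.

Q_C ≈ 50.8 kJ

T_H = 277 °C → 277 + 273.15 = 550.15 K.
For a reversible engine, η = 1 − T_C/T_H = 1 − 311.00/550.15 = 0.4347.
For a reversible cycle Q_C/Q_H = T_C/T_H, so Q_C = 89.8 × 311.00/550.15 = 50.8 kJ.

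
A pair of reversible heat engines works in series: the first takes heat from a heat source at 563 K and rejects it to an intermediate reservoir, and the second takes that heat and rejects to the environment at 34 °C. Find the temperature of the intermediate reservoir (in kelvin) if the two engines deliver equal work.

T_m ≈ 435.1 K

T_C = 34 °C → 34 + 273.15 = 307.15 K.
For reversible stages Q_m = Q_H·(T_m/T_H). Setting W₁ = Q_H(1 − T_m/T_H) equal to W₂ = Q_m(1 − T_C/T_m) = Q_H·(T_m − T_C)/T_H gives T_H − T_m = T_m − T_C, so T_m = (T_H + T_C)/2 = (563.00 + 307.15)/2 = 435.1 K.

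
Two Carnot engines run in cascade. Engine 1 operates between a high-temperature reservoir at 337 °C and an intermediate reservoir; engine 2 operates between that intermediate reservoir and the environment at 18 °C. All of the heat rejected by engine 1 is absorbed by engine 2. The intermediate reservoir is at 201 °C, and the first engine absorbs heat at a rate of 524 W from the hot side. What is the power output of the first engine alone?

Ẇ₁ ≈ 117 W

T_H = 337 °C → 337 + 273.15 = 610.15 K.
T_C = 18 °C → 18 + 273.15 = 291.15 K.
T_m = 201 °C → 201 + 273.15 = 474.15 K.
First-stage efficiency η₁ = 1 − T_m/T_H = 1 − 474.15/610.15 = 0.2229.
W₁ = η₁·Q_H = 0.2229 × 524 = 117 W.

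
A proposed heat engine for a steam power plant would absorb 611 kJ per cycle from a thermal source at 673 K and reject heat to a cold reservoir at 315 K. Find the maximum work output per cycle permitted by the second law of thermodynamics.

W_max ≈ 325 kJ

By the Carnot theorem, η_max = 1 − T_C/T_H = 1 − 315.00/673.00 = 0.5319.
W_max = η_max · Q_H = 0.5319 × 611 = 325 kJ.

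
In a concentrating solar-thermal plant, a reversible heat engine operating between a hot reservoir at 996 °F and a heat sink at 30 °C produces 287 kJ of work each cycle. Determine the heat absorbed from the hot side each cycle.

T_H = 996 °F → (996 − 32) × 5/9 = 535.56 °C = 808.71 K.
T_C = 30 °C → 30 + 273.15 = 303.15 K.
Carnot efficiency: η = 1 − T_C/T_H = 1 − 303.15/808.71 = 0.6251.
Q_H = W/η = 287/0.6251 = 459.1 kJ.

Q_H ≈ 459.1 kJ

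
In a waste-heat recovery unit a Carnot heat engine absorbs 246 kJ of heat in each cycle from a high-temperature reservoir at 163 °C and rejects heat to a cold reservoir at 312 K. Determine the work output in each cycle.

T_H = 163 °C → 163 + 273.15 = 436.15 K.
Carnot efficiency: η = 1 − T_C/T_H = 1 − 312.00/436.15 = 0.2846.
W = η·Q_H = 0.2846 × 246 = 70.0 kJ.

W ≈ 70.0 kJ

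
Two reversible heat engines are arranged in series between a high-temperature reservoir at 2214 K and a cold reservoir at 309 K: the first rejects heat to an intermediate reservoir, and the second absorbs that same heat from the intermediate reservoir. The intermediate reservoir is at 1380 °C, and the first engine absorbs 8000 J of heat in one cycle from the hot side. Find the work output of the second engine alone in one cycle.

W₂ ≈ 4860 J

T_m = 1380 °C → 1380 + 273.15 = 1653.15 K.
Heat entering the second stage: Q_m = Q_H·(T_m/T_H) = 8000 × 1653.15/2214.00 = 5970 J.
Second-stage efficiency η₂ = 1 − T_C/T_m = 1 − 309.00/1653.15 = 0.8131, so W₂ = η₂·Q_m = 4860 J.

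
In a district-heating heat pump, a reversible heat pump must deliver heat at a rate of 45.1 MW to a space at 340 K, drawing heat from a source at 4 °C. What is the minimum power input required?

Ẇ_in ≈ 8.34 MW

T_C = 4 °C → 4 + 273.15 = 277.15 K.
Reversible heating COP: COP_HP = T_H/(T_H − T_C) = 340.00/62.85 = 5.4097.
W = Q_H/COP_HP = 45.1/5.4097 = 8.34 MW.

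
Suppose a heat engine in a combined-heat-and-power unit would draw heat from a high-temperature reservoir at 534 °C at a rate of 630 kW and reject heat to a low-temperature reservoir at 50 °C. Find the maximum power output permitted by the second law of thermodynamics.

T_H = 534 °C → 534 + 273.15 = 807.15 K.
T_C = 50 °C → 50 + 273.15 = 323.15 K.
The second-law ceiling is the Carnot efficiency, η_max = 1 − T_C/T_H = 1 − 323.15/807.15 = 0.5996.
W_max = η_max · Q_H = 0.5996 × 630 = 378 kW.

Ẇ_max ≈ 378 kW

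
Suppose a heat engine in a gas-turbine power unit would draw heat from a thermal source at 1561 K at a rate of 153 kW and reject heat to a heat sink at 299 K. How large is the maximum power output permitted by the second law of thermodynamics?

Ẇ_max ≈ 123.7 kW

By the Carnot theorem, η_max = 1 − T_C/T_H = 1 − 299.00/1561.00 = 0.8085.
W_max = η_max · Q_H = 0.8085 × 153 = 123.7 kW.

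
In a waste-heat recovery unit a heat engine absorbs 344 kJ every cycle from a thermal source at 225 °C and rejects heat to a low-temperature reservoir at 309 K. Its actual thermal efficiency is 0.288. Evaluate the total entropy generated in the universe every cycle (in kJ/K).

ΔS_univ ≈ 0.102 kJ/K

T_H = 225 °C → 225 + 273.15 = 498.15 K.
W = η·Q_H = 0.288 × 344 = 99.07 kJ, so Q_C = Q_H − W = 244.9 kJ.
Entropy balance on the reservoirs: −Q_H/T_H = -0.6906 kJ/K, +Q_C/T_C = 0.7926 kJ/K.
ΔS_univ = −Q_H/T_H + Q_C/T_C = 0.102 kJ/K (> 0, since η = 0.288 < η_Carnot = 0.380).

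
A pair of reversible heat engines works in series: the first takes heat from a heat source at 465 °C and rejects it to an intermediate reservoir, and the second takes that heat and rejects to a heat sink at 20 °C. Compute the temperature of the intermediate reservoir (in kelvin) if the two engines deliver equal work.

T_H = 465 °C → 465 + 273.15 = 738.15 K.
T_C = 20 °C → 20 + 273.15 = 293.15 K.
For reversible stages Q_m = Q_H·(T_m/T_H). Setting W₁ = Q_H(1 − T_m/T_H) equal to W₂ = Q_m(1 − T_C/T_m) = Q_H·(T_m − T_C)/T_H gives T_H − T_m = T_m − T_C, so T_m = (T_H + T_C)/2 = (738.15 + 293.15)/2 = 516 K.

T_m ≈ 516 K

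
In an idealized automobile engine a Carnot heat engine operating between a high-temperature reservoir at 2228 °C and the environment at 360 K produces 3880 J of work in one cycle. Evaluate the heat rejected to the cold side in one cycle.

Q_C ≈ 652.4 J

T_H = 2228 °C → 2228 + 273.15 = 2501.15 K.
Since the cycle is reversible, η = 1 − T_C/T_H = 1 − 360.00/2501.15 = 0.8561.
Since Q_C/Q_H = T_C/T_H and Q_H = W/η, Q_C = W·T_C/(T_H − T_C) = 3880 × 360.00/2141.15 = 652.4 J.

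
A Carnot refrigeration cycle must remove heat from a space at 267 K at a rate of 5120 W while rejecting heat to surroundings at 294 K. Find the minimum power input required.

COP_R = T_C/(T_H − T_C) = 267.00/27.00 = 9.8889.
W = Q_C/COP_R = 5120/9.8889 = 518 W.

Ẇ_in ≈ 518 W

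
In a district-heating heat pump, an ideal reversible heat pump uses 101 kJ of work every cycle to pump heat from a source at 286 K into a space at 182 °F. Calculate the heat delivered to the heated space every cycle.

Q_H ≈ 511 kJ

T_H = 182 °F → (182 − 32) × 5/9 = 83.33 °C = 356.48 K.
For a reversible heat pump, COP_HP = T_H/(T_H − T_C) = 356.48/70.48 = 5.0577.
Q_H = COP_HP · W = 5.0577 × 101 = 511 kJ.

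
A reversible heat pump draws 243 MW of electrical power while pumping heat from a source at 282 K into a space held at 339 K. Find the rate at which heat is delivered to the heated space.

Q̇_H ≈ 1450 MW

For a reversible heat pump, COP_HP = T_H/(T_H − T_C) = 339.00/57.00 = 5.9474.
Q_H = COP_HP · W = 5.9474 × 243 = 1450 MW.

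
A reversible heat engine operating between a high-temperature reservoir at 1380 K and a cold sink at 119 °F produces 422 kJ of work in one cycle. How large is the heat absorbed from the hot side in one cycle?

Q_H ≈ 550 kJ

T_C = 119 °F → (119 − 32) × 5/9 = 48.33 °C = 321.48 K.
Since the cycle is reversible, η = 1 − T_C/T_H = 1 − 321.48/1380.00 = 0.7670.
Q_H = W/η = 422/0.7670 = 550 kJ.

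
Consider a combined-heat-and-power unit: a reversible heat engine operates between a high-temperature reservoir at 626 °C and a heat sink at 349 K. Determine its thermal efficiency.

η ≈ 0.612

T_H = 626 °C → 626 + 273.15 = 899.15 K.
The Carnot efficiency is η = 1 − T_C/T_H = 1 − 349.00/899.15 = 0.612.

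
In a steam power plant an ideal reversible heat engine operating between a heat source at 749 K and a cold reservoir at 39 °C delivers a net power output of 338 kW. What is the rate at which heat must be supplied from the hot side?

Q̇_H ≈ 579.5 kW

T_C = 39 °C → 39 + 273.15 = 312.15 K.
Since the cycle is reversible, η = 1 − T_C/T_H = 1 − 312.15/749.00 = 0.5832.
Q_H = W/η = 338/0.5832 = 579.5 kW.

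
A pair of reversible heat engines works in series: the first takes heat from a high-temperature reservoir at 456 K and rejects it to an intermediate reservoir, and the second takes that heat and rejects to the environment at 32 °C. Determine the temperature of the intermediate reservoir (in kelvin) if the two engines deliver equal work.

T_C = 32 °C → 32 + 273.15 = 305.15 K.
For reversible stages Q_m = Q_H·(T_m/T_H). Setting W₁ = Q_H(1 − T_m/T_H) equal to W₂ = Q_m(1 − T_C/T_m) = Q_H·(T_m − T_C)/T_H gives T_H − T_m = T_m − T_C, so T_m = (T_H + T_C)/2 = (456.00 + 305.15)/2 = 381 K.

T_m ≈ 381 K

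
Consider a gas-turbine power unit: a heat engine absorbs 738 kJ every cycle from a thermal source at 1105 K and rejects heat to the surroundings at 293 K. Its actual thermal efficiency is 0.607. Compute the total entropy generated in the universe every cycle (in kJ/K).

W = η·Q_H = 0.607 × 738 = 448.0 kJ, so Q_C = Q_H − W = 290.0 kJ.
Reservoir entropy changes: ΔS_H = −Q_H/T_H = −738/1105.00 = -0.6679 kJ/K and ΔS_C = +Q_C/T_C = 290.0/293.00 = 0.9899 kJ/K.
ΔS_univ = −Q_H/T_H + Q_C/T_C = 0.322 kJ/K (> 0, since η = 0.607 < η_Carnot = 0.735).

ΔS_univ ≈ 0.322 kJ/K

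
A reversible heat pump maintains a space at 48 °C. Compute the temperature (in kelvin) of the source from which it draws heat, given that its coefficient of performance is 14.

T_C ≈ 298.2 K

T_H = 48 °C → 48 + 273.15 = 321.15 K.
COP_HP = T_H/(T_H − T_C) ⇒ T_C = T_H·(COP_HP − 1)/COP_HP = 321.15 × (14 − 1)/14 = 298.2 K.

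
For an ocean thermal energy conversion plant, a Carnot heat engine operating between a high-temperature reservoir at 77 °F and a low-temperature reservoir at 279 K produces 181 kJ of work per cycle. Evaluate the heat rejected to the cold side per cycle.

T_H = 77 °F → (77 − 32) × 5/9 = 25.00 °C = 298.15 K.
The Carnot efficiency is η = 1 − T_C/T_H = 1 − 279.00/298.15 = 0.0642.
Since Q_C/Q_H = T_C/T_H and Q_H = W/η, Q_C = W·T_C/(T_H − T_C) = 181 × 279.00/19.15 = 2637 kJ.

Q_C ≈ 2637 kJ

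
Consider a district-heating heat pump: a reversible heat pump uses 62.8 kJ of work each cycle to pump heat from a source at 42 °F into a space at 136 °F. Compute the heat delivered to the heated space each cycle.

T_H = 136 °F → (136 − 32) × 5/9 = 57.78 °C = 330.93 K.
T_C = 42 °F → (42 − 32) × 5/9 = 5.56 °C = 278.71 K.
Reversible heating COP: COP_HP = T_H/(T_H − T_C) = 330.93/52.22 = 6.3369.
Q_H = COP_HP · W = 6.3369 × 62.8 = 398 kJ.

Q_H ≈ 398 kJ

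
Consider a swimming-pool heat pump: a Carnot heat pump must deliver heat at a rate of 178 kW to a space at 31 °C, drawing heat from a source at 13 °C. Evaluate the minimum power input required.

T_H = 31 °C → 31 + 273.15 = 304.15 K.
T_C = 13 °C → 13 + 273.15 = 286.15 K.
For a reversible heat pump, COP_HP = T_H/(T_H − T_C) = 304.15/18.00 = 16.8972.
W = Q_H/COP_HP = 178/16.8972 = 10.53 kW.

Ẇ_in ≈ 10.53 kW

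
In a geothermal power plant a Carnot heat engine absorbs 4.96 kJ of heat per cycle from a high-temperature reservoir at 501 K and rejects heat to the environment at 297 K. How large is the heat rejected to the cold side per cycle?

Carnot efficiency: η = 1 − T_C/T_H = 1 − 297.00/501.00 = 0.4072.
For a reversible cycle Q_C/Q_H = T_C/T_H, so Q_C = 4.96 × 297.00/501.00 = 2.940 kJ.

Q_C ≈ 2.940 kJ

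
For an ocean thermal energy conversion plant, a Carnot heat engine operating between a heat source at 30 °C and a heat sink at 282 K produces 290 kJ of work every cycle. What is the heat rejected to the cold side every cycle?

T_H = 30 °C → 30 + 273.15 = 303.15 K.
Since the cycle is reversible, η = 1 − T_C/T_H = 1 − 282.00/303.15 = 0.0698.
Since Q_C/Q_H = T_C/T_H and Q_H = W/η, Q_C = W·T_C/(T_H − T_C) = 290 × 282.00/21.15 = 3870 kJ.

Q_C ≈ 3870 kJ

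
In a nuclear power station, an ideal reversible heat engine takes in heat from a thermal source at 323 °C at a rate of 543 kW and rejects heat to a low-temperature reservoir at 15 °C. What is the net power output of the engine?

Ẇ ≈ 280.5 kW

T_H = 323 °C → 323 + 273.15 = 596.15 K.
T_C = 15 °C → 15 + 273.15 = 288.15 K.
For a reversible engine, η = 1 − T_C/T_H = 1 − 288.15/596.15 = 0.5166.
W = η·Q_H = 0.5166 × 543 = 280.5 kW.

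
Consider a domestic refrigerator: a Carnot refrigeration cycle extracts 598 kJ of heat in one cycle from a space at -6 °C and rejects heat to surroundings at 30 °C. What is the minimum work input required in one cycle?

W_in ≈ 80.6 kJ

T_H = 30 °C → 30 + 273.15 = 303.15 K.
T_C = -6 °C → -6 + 273.15 = 267.15 K.
The reversible coefficient of performance is COP_R = T_C/(T_H − T_C) = 267.15/36.00 = 7.4208.
W = Q_C/COP_R = 598/7.4208 = 80.6 kJ.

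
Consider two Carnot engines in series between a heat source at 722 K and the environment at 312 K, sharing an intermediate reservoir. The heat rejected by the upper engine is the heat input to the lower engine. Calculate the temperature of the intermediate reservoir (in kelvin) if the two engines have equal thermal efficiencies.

Equal efficiencies require 1 − T_m/T_H = 1 − T_C/T_m, i.e. T_m/T_H = T_C/T_m, so T_m = √(T_H·T_C) = √(722.00 × 312.00) = 474.6 K.

T_m ≈ 474.6 K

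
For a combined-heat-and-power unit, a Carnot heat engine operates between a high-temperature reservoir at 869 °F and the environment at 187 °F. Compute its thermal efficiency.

η ≈ 0.5133

T_H = 869 °F → (869 − 32) × 5/9 = 465.00 °C = 738.15 K.
T_C = 187 °F → (187 − 32) × 5/9 = 86.11 °C = 359.26 K.
For a reversible engine, η = 1 − T_C/T_H = 1 − 359.26/738.15 = 0.5133.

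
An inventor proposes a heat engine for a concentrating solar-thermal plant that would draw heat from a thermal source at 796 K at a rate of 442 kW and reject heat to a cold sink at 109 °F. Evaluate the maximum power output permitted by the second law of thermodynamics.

T_C = 109 °F → (109 − 32) × 5/9 = 42.78 °C = 315.93 K.
By the Carnot theorem, η_max = 1 − T_C/T_H = 1 − 315.93/796.00 = 0.6031.
W_max = η_max · Q_H = 0.6031 × 442 = 266.6 kW.

Ẇ_max ≈ 266.6 kW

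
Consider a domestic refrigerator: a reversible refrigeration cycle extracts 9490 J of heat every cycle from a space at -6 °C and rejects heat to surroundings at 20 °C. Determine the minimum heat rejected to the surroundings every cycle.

T_H = 20 °C → 20 + 273.15 = 293.15 K.
T_C = -6 °C → -6 + 273.15 = 267.15 K.
For a reversible cycle Q_H/Q_C = T_H/T_C, so Q_H = Q_C·T_H/T_C = 9490 × 293.15/267.15 = 10400 J.

Q_H ≈ 10400 J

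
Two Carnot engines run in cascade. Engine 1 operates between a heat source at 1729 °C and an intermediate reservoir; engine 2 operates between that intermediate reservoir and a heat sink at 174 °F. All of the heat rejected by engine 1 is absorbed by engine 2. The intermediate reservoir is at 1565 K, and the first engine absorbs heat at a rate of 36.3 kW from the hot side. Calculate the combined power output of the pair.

Ẇ_total ≈ 29.9 kW

T_H = 1729 °C → 1729 + 273.15 = 2002.15 K.
T_C = 174 °F → (174 − 32) × 5/9 = 78.89 °C = 352.04 K.
Two reversible stages in series are equivalent to a single Carnot engine between T_H and T_C, so η_total = 1 − T_C/T_H = 1 − 352.04/2002.15 = 0.8242.
W_total = η_total · Q_H = 0.8242 × 36.3 = 29.9 kW.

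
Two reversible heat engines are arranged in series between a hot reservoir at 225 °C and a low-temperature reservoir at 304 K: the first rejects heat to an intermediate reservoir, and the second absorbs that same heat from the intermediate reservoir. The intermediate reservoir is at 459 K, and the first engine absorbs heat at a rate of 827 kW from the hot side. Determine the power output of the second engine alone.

Ẇ₂ ≈ 257 kW

T_H = 225 °C → 225 + 273.15 = 498.15 K.
Heat entering the second stage: Q_m = Q_H·(T_m/T_H) = 827 × 459.00/498.15 = 762 kW.
Second-stage efficiency η₂ = 1 − T_C/T_m = 1 − 304.00/459.00 = 0.3377, so W₂ = η₂·Q_m = 257 kW.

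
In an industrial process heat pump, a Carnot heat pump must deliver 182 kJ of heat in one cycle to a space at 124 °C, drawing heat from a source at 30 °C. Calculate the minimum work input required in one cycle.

W_in ≈ 43.1 kJ

T_H = 124 °C → 124 + 273.15 = 397.15 K.
T_C = 30 °C → 30 + 273.15 = 303.15 K.
Reversible heating COP: COP_HP = T_H/(T_H − T_C) = 397.15/94.00 = 4.2250.
W = Q_H/COP_HP = 182/4.2250 = 43.1 kJ.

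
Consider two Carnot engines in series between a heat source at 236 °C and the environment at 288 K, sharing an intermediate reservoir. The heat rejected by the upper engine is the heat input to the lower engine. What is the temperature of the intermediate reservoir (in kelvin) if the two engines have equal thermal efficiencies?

T_H = 236 °C → 236 + 273.15 = 509.15 K.
Equal efficiencies require 1 − T_m/T_H = 1 − T_C/T_m, i.e. T_m/T_H = T_C/T_m, so T_m = √(T_H·T_C) = √(509.15 × 288.00) = 383 K.

T_m ≈ 383 K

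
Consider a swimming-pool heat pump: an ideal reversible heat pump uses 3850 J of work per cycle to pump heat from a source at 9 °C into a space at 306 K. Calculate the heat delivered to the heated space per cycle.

Q_H ≈ 49400 J

T_C = 9 °C → 9 + 273.15 = 282.15 K.
Reversible heating COP: COP_HP = T_H/(T_H − T_C) = 306.00/23.85 = 12.8302.
Q_H = COP_HP · W = 12.8302 × 3850 = 49400 J.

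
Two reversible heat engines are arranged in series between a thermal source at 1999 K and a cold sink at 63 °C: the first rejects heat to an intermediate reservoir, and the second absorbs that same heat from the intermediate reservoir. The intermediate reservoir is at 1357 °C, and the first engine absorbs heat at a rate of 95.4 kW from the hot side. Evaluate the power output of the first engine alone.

Ẇ₁ ≈ 17.6 kW

T_C = 63 °C → 63 + 273.15 = 336.15 K.
T_m = 1357 °C → 1357 + 273.15 = 1630.15 K.
First-stage efficiency η₁ = 1 − T_m/T_H = 1 − 1630.15/1999.00 = 0.1845.
W₁ = η₁·Q_H = 0.1845 × 95.4 = 17.6 kW.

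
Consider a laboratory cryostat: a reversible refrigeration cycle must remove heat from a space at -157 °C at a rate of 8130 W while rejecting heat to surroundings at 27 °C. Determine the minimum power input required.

Ẇ_in ≈ 12900 W

T_H = 27 °C → 27 + 273.15 = 300.15 K.
T_C = -157 °C → -157 + 273.15 = 116.15 K.
COP_R = T_C/(T_H − T_C) = 116.15/184.00 = 0.6312.
W = Q_C/COP_R = 8130/0.6312 = 12900 W.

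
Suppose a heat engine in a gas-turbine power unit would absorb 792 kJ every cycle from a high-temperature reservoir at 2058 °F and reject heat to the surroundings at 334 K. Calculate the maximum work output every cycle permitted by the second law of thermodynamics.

W_max ≈ 602.9 kJ

T_H = 2058 °F → (2058 − 32) × 5/9 = 1125.56 °C = 1398.71 K.
The second-law ceiling is the Carnot efficiency, η_max = 1 − T_C/T_H = 1 − 334.00/1398.71 = 0.7612.
W_max = η_max · Q_H = 0.7612 × 792 = 602.9 kJ.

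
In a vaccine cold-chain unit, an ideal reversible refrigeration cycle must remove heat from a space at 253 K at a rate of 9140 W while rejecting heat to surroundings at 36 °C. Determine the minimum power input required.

T_H = 36 °C → 36 + 273.15 = 309.15 K.
COP_R = T_C/(T_H − T_C) = 253.00/56.15 = 4.5058.
W = Q_C/COP_R = 9140/4.5058 = 2029 W.

Ẇ_in ≈ 2029 W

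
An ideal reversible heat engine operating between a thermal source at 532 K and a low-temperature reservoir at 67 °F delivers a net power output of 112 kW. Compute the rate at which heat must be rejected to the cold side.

Q̇_C ≈ 136.9 kW

T_C = 67 °F → (67 − 32) × 5/9 = 19.44 °C = 292.59 K.
For a reversible engine, η = 1 − T_C/T_H = 1 − 292.59/532.00 = 0.4500.
Since Q_C/Q_H = T_C/T_H and Q_H = W/η, Q_C = W·T_C/(T_H − T_C) = 112 × 292.59/239.41 = 136.9 kW.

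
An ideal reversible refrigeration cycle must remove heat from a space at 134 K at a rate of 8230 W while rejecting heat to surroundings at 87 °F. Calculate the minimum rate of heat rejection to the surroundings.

Q̇_H ≈ 18700 W

T_H = 87 °F → (87 − 32) × 5/9 = 30.56 °C = 303.71 K.
For a reversible cycle Q_H/Q_C = T_H/T_C, so Q_H = Q_C·T_H/T_C = 8230 × 303.71/134.00 = 18700 W.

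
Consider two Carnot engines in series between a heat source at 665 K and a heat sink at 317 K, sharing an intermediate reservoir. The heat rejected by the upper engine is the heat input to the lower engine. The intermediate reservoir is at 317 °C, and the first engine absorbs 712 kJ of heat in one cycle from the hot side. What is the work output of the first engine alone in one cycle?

T_m = 317 °C → 317 + 273.15 = 590.15 K.
First-stage efficiency η₁ = 1 − T_m/T_H = 1 − 590.15/665.00 = 0.1126.
W₁ = η₁·Q_H = 0.1126 × 712 = 80.1 kJ.

W₁ ≈ 80.1 kJ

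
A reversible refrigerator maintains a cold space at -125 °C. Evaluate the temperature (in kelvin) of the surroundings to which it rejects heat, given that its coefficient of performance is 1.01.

T_C = -125 °C → -125 + 273.15 = 148.15 K.
COP_R = T_C/(T_H − T_C) ⇒ T_H = T_C·(1 + 1/COP_R) = 148.15 × (1 + 1/1.01) = 294.8 K.

T_H ≈ 294.8 K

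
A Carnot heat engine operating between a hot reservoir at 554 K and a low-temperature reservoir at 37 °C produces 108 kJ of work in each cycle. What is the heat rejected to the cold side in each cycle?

Q_C ≈ 137 kJ

T_C = 37 °C → 37 + 273.15 = 310.15 K.
For a reversible engine, η = 1 − T_C/T_H = 1 − 310.15/554.00 = 0.4402.
Since Q_C/Q_H = T_C/T_H and Q_H = W/η, Q_C = W·T_C/(T_H − T_C) = 108 × 310.15/243.85 = 137 kJ.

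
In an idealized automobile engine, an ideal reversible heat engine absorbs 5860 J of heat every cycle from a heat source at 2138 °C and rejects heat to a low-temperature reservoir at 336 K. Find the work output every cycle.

W ≈ 5040 J

T_H = 2138 °C → 2138 + 273.15 = 2411.15 K.
η_rev = 1 − T_C/T_H = 1 − 336.00/2411.15 = 0.8606.
W = η·Q_H = 0.8606 × 5860 = 5040 J.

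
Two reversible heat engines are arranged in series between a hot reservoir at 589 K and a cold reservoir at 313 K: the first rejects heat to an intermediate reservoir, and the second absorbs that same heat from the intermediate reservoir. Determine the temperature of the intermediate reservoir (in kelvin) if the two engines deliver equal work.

For reversible stages Q_m = Q_H·(T_m/T_H). Setting W₁ = Q_H(1 − T_m/T_H) equal to W₂ = Q_m(1 − T_C/T_m) = Q_H·(T_m − T_C)/T_H gives T_H − T_m = T_m − T_C, so T_m = (T_H + T_C)/2 = (589.00 + 313.00)/2 = 451.0 K.

T_m ≈ 451.0 K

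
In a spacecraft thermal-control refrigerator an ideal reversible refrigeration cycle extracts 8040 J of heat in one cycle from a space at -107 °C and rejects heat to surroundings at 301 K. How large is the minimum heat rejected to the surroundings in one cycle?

Q_H ≈ 14600 J

T_C = -107 °C → -107 + 273.15 = 166.15 K.
For a reversible cycle Q_H/Q_C = T_H/T_C, so Q_H = Q_C·T_H/T_C = 8040 × 301.00/166.15 = 14600 J.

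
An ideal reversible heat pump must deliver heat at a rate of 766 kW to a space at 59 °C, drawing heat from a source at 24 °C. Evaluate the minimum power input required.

T_H = 59 °C → 59 + 273.15 = 332.15 K.
T_C = 24 °C → 24 + 273.15 = 297.15 K.
The Carnot heat-pump COP is COP_HP = T_H/(T_H − T_C) = 332.15/35.00 = 9.4900.
W = Q_H/COP_HP = 766/9.4900 = 80.72 kW.

Ẇ_in ≈ 80.72 kW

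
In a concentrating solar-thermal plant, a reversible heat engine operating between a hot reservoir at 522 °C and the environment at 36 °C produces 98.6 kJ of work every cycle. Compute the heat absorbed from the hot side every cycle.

T_H = 522 °C → 522 + 273.15 = 795.15 K.
T_C = 36 °C → 36 + 273.15 = 309.15 K.
For a reversible engine, η = 1 − T_C/T_H = 1 − 309.15/795.15 = 0.6112.
Q_H = W/η = 98.6/0.6112 = 161.3 kJ.

Q_H ≈ 161.3 kJ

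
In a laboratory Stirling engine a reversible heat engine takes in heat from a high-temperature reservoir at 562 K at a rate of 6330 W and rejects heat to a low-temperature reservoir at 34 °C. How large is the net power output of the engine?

T_C = 34 °C → 34 + 273.15 = 307.15 K.
Since the cycle is reversible, η = 1 − T_C/T_H = 1 − 307.15/562.00 = 0.4535.
W = η·Q_H = 0.4535 × 6330 = 2870 W.

Ẇ ≈ 2870 W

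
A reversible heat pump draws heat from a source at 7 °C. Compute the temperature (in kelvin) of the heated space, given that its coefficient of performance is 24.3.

T_C = 7 °C → 7 + 273.15 = 280.15 K.
COP_HP = T_H/(T_H − T_C) ⇒ T_H = T_C·COP_HP/(COP_HP − 1) = 280.15 × 24.3/(24.3 − 1) = 292.2 K.

T_H ≈ 292.2 K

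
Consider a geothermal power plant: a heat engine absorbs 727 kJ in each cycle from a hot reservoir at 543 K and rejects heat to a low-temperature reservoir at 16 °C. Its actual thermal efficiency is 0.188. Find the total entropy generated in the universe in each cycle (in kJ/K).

T_C = 16 °C → 16 + 273.15 = 289.15 K.
W = η·Q_H = 0.188 × 727 = 136.7 kJ, so Q_C = Q_H − W = 590.3 kJ.
The hot reservoir loses entropy Q_H/T_H = 727/543.00 = 1.339 kJ/K; the cold reservoir gains Q_C/T_C = 590.3/289.15 = 2.042 kJ/K.
ΔS_univ = −Q_H/T_H + Q_C/T_C = 0.7027 kJ/K (> 0, since η = 0.188 < η_Carnot = 0.467).

ΔS_univ ≈ 0.7027 kJ/K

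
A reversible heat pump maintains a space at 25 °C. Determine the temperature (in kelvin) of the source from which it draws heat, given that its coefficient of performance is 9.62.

T_H = 25 °C → 25 + 273.15 = 298.15 K.
COP_HP = T_H/(T_H − T_C) ⇒ T_C = T_H·(COP_HP − 1)/COP_HP = 298.15 × (9.62 − 1)/9.62 = 267 K.

T_C ≈ 267 K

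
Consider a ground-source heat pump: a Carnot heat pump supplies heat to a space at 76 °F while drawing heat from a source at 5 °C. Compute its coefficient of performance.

COP_HP ≈ 15.3

T_H = 76 °F → (76 − 32) × 5/9 = 24.44 °C = 297.59 K.
T_C = 5 °C → 5 + 273.15 = 278.15 K.
COP_HP = T_H/(T_H − T_C) = 297.59/(297.59 − 278.15) = 15.3.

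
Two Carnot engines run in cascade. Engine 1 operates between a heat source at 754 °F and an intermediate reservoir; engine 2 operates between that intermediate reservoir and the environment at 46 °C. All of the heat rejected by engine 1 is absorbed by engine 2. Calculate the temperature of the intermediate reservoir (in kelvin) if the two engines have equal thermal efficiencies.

T_H = 754 °F → (754 − 32) × 5/9 = 401.11 °C = 674.26 K.
T_C = 46 °C → 46 + 273.15 = 319.15 K.
Equal efficiencies require 1 − T_m/T_H = 1 − T_C/T_m, i.e. T_m/T_H = T_C/T_m, so T_m = √(T_H·T_C) = √(674.26 × 319.15) = 463.9 K.

T_m ≈ 463.9 K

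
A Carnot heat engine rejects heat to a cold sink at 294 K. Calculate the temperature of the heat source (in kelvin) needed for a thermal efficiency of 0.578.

From η = 1 − T_C/T_H, solving for T_H gives T_H = T_C/(1 − η) = 294.00/(1 − 0.578) = 697 K.

T_H ≈ 697 K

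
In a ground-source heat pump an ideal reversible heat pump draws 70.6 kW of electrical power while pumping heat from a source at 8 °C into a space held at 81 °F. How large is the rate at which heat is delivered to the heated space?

Q̇_H ≈ 1100 kW

T_H = 81 °F → (81 − 32) × 5/9 = 27.22 °C = 300.37 K.
T_C = 8 °C → 8 + 273.15 = 281.15 K.
COP_HP = T_H/(T_H − T_C) = 300.37/19.22 = 15.6263.
Q_H = COP_HP · W = 15.6263 × 70.6 = 1100 kW.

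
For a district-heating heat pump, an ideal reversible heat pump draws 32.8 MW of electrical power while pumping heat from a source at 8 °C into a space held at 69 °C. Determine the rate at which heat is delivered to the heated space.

T_H = 69 °C → 69 + 273.15 = 342.15 K.
T_C = 8 °C → 8 + 273.15 = 281.15 K.
Reversible heating COP: COP_HP = T_H/(T_H − T_C) = 342.15/61.00 = 5.6090.
Q_H = COP_HP · W = 5.6090 × 32.8 = 184.0 MW.

Q̇_H ≈ 184.0 MW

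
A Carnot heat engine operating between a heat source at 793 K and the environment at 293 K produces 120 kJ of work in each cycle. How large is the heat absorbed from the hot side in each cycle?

For a reversible engine, η = 1 − T_C/T_H = 1 − 293.00/793.00 = 0.6305.
Q_H = W/η = 120/0.6305 = 190.3 kJ.

Q_H ≈ 190.3 kJ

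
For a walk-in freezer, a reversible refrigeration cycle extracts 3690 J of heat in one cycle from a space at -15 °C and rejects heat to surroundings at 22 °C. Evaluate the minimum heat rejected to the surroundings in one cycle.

Q_H ≈ 4220 J

T_H = 22 °C → 22 + 273.15 = 295.15 K.
T_C = -15 °C → -15 + 273.15 = 258.15 K.
For a reversible cycle Q_H/Q_C = T_H/T_C, so Q_H = Q_C·T_H/T_C = 3690 × 295.15/258.15 = 4220 J.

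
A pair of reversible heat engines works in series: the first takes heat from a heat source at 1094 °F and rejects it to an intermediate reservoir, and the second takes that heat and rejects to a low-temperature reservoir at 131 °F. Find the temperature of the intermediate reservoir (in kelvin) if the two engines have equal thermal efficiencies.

T_H = 1094 °F → (1094 − 32) × 5/9 = 590.00 °C = 863.15 K.
T_C = 131 °F → (131 − 32) × 5/9 = 55.00 °C = 328.15 K.
Equal efficiencies require 1 − T_m/T_H = 1 − T_C/T_m, i.e. T_m/T_H = T_C/T_m, so T_m = √(T_H·T_C) = √(863.15 × 328.15) = 532 K.

T_m ≈ 532 K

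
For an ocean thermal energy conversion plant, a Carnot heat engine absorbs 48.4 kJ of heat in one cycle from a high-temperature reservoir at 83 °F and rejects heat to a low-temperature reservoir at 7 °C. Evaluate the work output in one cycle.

W ≈ 3.42 kJ

T_H = 83 °F → (83 − 32) × 5/9 = 28.33 °C = 301.48 K.
T_C = 7 °C → 7 + 273.15 = 280.15 K.
The Carnot efficiency is η = 1 − T_C/T_H = 1 − 280.15/301.48 = 0.0708.
W = η·Q_H = 0.0708 × 48.4 = 3.42 kJ.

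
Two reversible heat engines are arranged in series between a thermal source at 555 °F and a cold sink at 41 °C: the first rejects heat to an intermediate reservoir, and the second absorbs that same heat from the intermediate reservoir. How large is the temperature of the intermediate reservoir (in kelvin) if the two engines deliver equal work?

T_H = 555 °F → (555 − 32) × 5/9 = 290.56 °C = 563.71 K.
T_C = 41 °C → 41 + 273.15 = 314.15 K.
For reversible stages Q_m = Q_H·(T_m/T_H). Setting W₁ = Q_H(1 − T_m/T_H) equal to W₂ = Q_m(1 − T_C/T_m) = Q_H·(T_m − T_C)/T_H gives T_H − T_m = T_m − T_C, so T_m = (T_H + T_C)/2 = (563.71 + 314.15)/2 = 438.9 K.

T_m ≈ 438.9 K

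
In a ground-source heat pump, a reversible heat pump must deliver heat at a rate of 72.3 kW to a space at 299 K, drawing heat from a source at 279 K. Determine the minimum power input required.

The Carnot heat-pump COP is COP_HP = T_H/(T_H − T_C) = 299.00/20.00 = 14.9500.
W = Q_H/COP_HP = 72.3/14.9500 = 4.836 kW.

Ẇ_in ≈ 4.836 kW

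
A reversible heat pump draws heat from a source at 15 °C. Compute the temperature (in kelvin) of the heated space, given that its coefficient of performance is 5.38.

T_H ≈ 353.9 K

T_C = 15 °C → 15 + 273.15 = 288.15 K.
COP_HP = T_H/(T_H − T_C) ⇒ T_H = T_C·COP_HP/(COP_HP − 1) = 288.15 × 5.38/(5.38 − 1) = 353.9 K.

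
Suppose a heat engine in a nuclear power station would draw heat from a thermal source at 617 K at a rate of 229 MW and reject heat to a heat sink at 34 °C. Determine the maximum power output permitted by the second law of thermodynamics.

T_C = 34 °C → 34 + 273.15 = 307.15 K.
By the Carnot theorem, η_max = 1 − T_C/T_H = 1 − 307.15/617.00 = 0.5022.
W_max = η_max · Q_H = 0.5022 × 229 = 115.0 MW.

Ẇ_max ≈ 115.0 MW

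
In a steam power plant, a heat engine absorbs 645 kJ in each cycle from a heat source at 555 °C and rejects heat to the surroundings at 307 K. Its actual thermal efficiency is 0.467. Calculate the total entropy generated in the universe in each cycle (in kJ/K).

ΔS_univ ≈ 0.341 kJ/K

T_H = 555 °C → 555 + 273.15 = 828.15 K.
W = η·Q_H = 0.467 × 645 = 301.2 kJ, so Q_C = Q_H − W = 343.8 kJ.
The hot reservoir loses entropy Q_H/T_H = 645/828.15 = 0.7788 kJ/K; the cold reservoir gains Q_C/T_C = 343.8/307.00 = 1.120 kJ/K.
ΔS_univ = −Q_H/T_H + Q_C/T_C = 0.341 kJ/K (> 0, since η = 0.467 < η_Carnot = 0.629).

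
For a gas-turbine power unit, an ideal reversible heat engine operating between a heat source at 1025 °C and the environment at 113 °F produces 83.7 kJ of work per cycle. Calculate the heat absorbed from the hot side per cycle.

Q_H ≈ 111 kJ

T_H = 1025 °C → 1025 + 273.15 = 1298.15 K.
T_C = 113 °F → (113 − 32) × 5/9 = 45.00 °C = 318.15 K.
η_rev = 1 − T_C/T_H = 1 − 318.15/1298.15 = 0.7549.
Q_H = W/η = 83.7/0.7549 = 111 kJ.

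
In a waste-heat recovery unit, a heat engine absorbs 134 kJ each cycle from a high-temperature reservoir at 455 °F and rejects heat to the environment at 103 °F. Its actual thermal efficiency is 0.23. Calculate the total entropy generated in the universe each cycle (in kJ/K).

T_H = 455 °F → (455 − 32) × 5/9 = 235.00 °C = 508.15 K.
T_C = 103 °F → (103 − 32) × 5/9 = 39.44 °C = 312.59 K.
W = η·Q_H = 0.23 × 134 = 30.82 kJ, so Q_C = Q_H − W = 103.2 kJ.
The hot reservoir loses entropy Q_H/T_H = 134/508.15 = 0.2637 kJ/K; the cold reservoir gains Q_C/T_C = 103.2/312.59 = 0.3301 kJ/K.
ΔS_univ = −Q_H/T_H + Q_C/T_C = 0.06637 kJ/K (> 0, since η = 0.23 < η_Carnot = 0.385).

ΔS_univ ≈ 0.06637 kJ/K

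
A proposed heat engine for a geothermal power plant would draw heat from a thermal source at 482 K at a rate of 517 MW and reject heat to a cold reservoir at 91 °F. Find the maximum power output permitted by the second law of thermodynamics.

Ẇ_max ≈ 188.9 MW

T_C = 91 °F → (91 − 32) × 5/9 = 32.78 °C = 305.93 K.
By the Carnot theorem, η_max = 1 − T_C/T_H = 1 − 305.93/482.00 = 0.3653.
W_max = η_max · Q_H = 0.3653 × 517 = 188.9 MW.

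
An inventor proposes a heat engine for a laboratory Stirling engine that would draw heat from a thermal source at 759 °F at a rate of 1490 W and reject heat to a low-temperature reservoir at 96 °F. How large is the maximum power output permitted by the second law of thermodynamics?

Ẇ_max ≈ 811 W

T_H = 759 °F → (759 − 32) × 5/9 = 403.89 °C = 677.04 K.
T_C = 96 °F → (96 − 32) × 5/9 = 35.56 °C = 308.71 K.
The upper bound on efficiency is η_max = 1 − T_C/T_H = 1 − 308.71/677.04 = 0.5440.
W_max = η_max · Q_H = 0.5440 × 1490 = 811 W.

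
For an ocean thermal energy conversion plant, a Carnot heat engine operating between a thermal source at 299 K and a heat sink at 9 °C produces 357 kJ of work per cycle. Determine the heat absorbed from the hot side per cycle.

Q_H ≈ 6335 kJ

T_C = 9 °C → 9 + 273.15 = 282.15 K.
η_rev = 1 − T_C/T_H = 1 − 282.15/299.00 = 0.0564.
Q_H = W/η = 357/0.0564 = 6335 kJ.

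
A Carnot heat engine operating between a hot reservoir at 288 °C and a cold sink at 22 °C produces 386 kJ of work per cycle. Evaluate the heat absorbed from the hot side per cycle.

Q_H ≈ 814.3 kJ

T_H = 288 °C → 288 + 273.15 = 561.15 K.
T_C = 22 °C → 22 + 273.15 = 295.15 K.
η_rev = 1 − T_C/T_H = 1 − 295.15/561.15 = 0.4740.
Q_H = W/η = 386/0.4740 = 814.3 kJ.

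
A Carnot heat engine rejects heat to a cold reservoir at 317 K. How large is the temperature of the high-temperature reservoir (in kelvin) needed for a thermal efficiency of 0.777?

From η = 1 − T_C/T_H, solving for T_H gives T_H = T_C/(1 − η) = 317.00/(1 − 0.777) = 1420 K.

T_H ≈ 1420 K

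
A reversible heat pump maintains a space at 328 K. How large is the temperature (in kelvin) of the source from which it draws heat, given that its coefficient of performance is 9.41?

COP_HP = T_H/(T_H − T_C) ⇒ T_C = T_H·(COP_HP − 1)/COP_HP = 328.00 × (9.41 − 1)/9.41 = 293.1 K.

T_C ≈ 293.1 K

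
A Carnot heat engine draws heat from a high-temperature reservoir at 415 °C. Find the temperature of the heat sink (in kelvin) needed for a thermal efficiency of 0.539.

T_H = 415 °C → 415 + 273.15 = 688.15 K.
From η = 1 − T_C/T_H, T_C = T_H·(1 − η) = 688.15 × (1 − 0.539) = 317.2 K.

T_C ≈ 317.2 K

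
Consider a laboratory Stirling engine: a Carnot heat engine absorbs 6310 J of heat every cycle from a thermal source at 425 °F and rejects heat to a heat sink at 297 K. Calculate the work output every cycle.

T_H = 425 °F → (425 − 32) × 5/9 = 218.33 °C = 491.48 K.
η_rev = 1 − T_C/T_H = 1 − 297.00/491.48 = 0.3957.
W = η·Q_H = 0.3957 × 6310 = 2500 J.

W ≈ 2500 J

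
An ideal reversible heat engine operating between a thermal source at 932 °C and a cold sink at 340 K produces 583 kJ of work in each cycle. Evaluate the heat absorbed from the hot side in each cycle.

T_H = 932 °C → 932 + 273.15 = 1205.15 K.
η_rev = 1 − T_C/T_H = 1 − 340.00/1205.15 = 0.7179.
Q_H = W/η = 583/0.7179 = 812 kJ.

Q_H ≈ 812 kJ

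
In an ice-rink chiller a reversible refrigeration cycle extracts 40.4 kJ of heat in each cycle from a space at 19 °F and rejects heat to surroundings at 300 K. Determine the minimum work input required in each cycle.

T_C = 19 °F → (19 − 32) × 5/9 = -7.22 °C = 265.93 K.
COP_R = T_C/(T_H − T_C) = 265.93/34.07 = 7.8048.
W = Q_C/COP_R = 40.4/7.8048 = 5.18 kJ.

W_in ≈ 5.18 kJ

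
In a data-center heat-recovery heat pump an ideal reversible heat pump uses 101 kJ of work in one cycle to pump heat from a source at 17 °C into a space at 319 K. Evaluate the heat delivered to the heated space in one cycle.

T_C = 17 °C → 17 + 273.15 = 290.15 K.
Reversible heating COP: COP_HP = T_H/(T_H − T_C) = 319.00/28.85 = 11.0572.
Q_H = COP_HP · W = 11.0572 × 101 = 1120 kJ.

Q_H ≈ 1120 kJ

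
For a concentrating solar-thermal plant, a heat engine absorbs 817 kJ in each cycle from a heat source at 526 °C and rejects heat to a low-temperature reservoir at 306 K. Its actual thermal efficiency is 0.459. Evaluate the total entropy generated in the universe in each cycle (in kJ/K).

ΔS_univ ≈ 0.4221 kJ/K

T_H = 526 °C → 526 + 273.15 = 799.15 K.
W = η·Q_H = 0.459 × 817 = 375.0 kJ, so Q_C = Q_H − W = 442.0 kJ.
Entropy balance on the reservoirs: −Q_H/T_H = -1.022 kJ/K, +Q_C/T_C = 1.444 kJ/K.
ΔS_univ = −Q_H/T_H + Q_C/T_C = 0.4221 kJ/K (> 0, since η = 0.459 < η_Carnot = 0.617).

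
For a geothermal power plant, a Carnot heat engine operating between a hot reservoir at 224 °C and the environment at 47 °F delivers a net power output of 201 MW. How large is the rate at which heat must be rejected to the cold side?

Q̇_C ≈ 262.3 MW

T_H = 224 °C → 224 + 273.15 = 497.15 K.
T_C = 47 °F → (47 − 32) × 5/9 = 8.33 °C = 281.48 K.
η_rev = 1 − T_C/T_H = 1 − 281.48/497.15 = 0.4338.
Since Q_C/Q_H = T_C/T_H and Q_H = W/η, Q_C = W·T_C/(T_H − T_C) = 201 × 281.48/215.67 = 262.3 MW.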